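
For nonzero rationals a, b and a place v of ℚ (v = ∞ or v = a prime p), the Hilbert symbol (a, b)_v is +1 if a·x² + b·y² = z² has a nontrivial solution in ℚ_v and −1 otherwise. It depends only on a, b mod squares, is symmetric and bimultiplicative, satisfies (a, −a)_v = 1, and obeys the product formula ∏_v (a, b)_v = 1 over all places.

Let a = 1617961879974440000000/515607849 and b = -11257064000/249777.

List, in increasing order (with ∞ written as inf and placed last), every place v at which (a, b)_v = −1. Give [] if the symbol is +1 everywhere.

Mod squares: a ≡ 10010, b ≡ -2145. Check v ∈ {∞, 2, 3, 5, 7, 11, 13, 29, 47}.
v=∞: 10010 > 0 and -2145 < 0  ⇒  (a,b)_∞ = +1.
v=11: a=11^1·(≡7), b=11^-1·(≡9) mod 11; (7|11)=-1, (9|11)=+1; (−1)^{1·-1·5}·(-1)^-1·(+1)^1 = +1.
v=5: a=5^7·(≡3), b=5^3·(≡4) mod 5; (3|5)=-1, (4|5)=+1; (−1)^{7·3·2}·(-1)^3·(+1)^7 = -1.
v=47: a=47^4·(≡19), b=47^2·(≡16) mod 47; (19|47)=-1, (16|47)=+1; (−1)^{4·2·23}·(-1)^2·(+1)^4 = +1.
v=3: a=3^-6·(≡2), b=3^-3·(≡2) mod 3; (2|3)=-1, (2|3)=-1; (−1)^{-6·-3·1}·(-1)^-3·(-1)^-6 = -1.
v=29: a=29^-4·(≡7), b=29^-2·(≡22) mod 29; (7|29)=+1, (22|29)=+1; (−1)^{-4·-2·14}·(+1)^-2·(+1)^-4 = +1.
v=2: v_2(a)=9, v_2(b)=6; units ≡ 5, 7 (mod 8); ε·ε+αω+βω = 0·1+9·0+6·1 ≡ 0  ⇒  (a,b)_2 = +1.
v=13: a=13^3·(≡1), b=13^1·(≡3) mod 13; (1|13)=+1, (3|13)=+1; (−1)^{3·1·6}·(+1)^1·(+1)^3 = +1.
v=7: a=7^3·(≡2), b=7^2·(≡1) mod 7; (2|7)=+1, (1|7)=+1; (−1)^{3·2·3}·(+1)^2·(+1)^3 = +1.
|Ram(10010, -2145)| = 2, even; anisotropic at {3, 5}.

[3, 5]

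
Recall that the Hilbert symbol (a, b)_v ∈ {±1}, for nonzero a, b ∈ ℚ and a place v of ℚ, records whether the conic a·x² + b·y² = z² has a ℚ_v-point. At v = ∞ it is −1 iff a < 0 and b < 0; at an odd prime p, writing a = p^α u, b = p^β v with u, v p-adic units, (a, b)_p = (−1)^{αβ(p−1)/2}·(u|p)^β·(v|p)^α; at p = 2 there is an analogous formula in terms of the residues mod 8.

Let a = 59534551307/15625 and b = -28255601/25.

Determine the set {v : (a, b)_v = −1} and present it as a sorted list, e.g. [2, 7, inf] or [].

[2, 11, 31, 47]

Mod squares: a ≡ 657107, b ≡ -28255601. Check v ∈ {∞, 2, 5, 7, 11, 31, 41, 43, 47}.
v=47: a=47^1·(≡38), b=47^1·(≡43) mod 47; (38|47)=-1, (43|47)=-1; (−1)^{1·1·23}·(-1)^1·(-1)^1 = -1.
v=43: a=43^2·(≡9), b=43^1·(≡30) mod 43; (9|43)=+1, (30|43)=-1; (−1)^{2·1·21}·(+1)^1·(-1)^2 = +1.
v=2: v_2(a)=0, v_2(b)=0; units ≡ 3, 7 (mod 8); ε·ε+αω+βω = 1·1+0·0+0·1 ≡ 1  ⇒  (a,b)_2 = -1.
v=5: a=5^-6·(≡2), b=5^-2·(≡4) mod 5; (2|5)=-1, (4|5)=+1; (−1)^{-6·-2·2}·(-1)^-2·(+1)^-6 = +1.
v=41: a=41^1·(≡9), b=41^1·(≡20) mod 41; (9|41)=+1, (20|41)=+1; (−1)^{1·1·20}·(+1)^1·(+1)^1 = +1.
v=31: a=31^1·(≡22), b=31^1·(≡17) mod 31; (22|31)=-1, (17|31)=-1; (−1)^{1·1·15}·(-1)^1·(-1)^1 = -1.
v=∞: 657107 > 0 and -28255601 < 0  ⇒  (a,b)_∞ = +1.
v=7: a=7^2·(≡3), b=7^0·(≡1) mod 7; (3|7)=-1, (1|7)=+1; (−1)^{2·0·3}·(-1)^0·(+1)^2 = +1.
v=11: a=11^1·(≡7), b=11^1·(≡6) mod 11; (7|11)=-1, (6|11)=-1; (−1)^{1·1·5}·(-1)^1·(-1)^1 = -1.
(657107, -28255601 / ℚ) ramifies at {2, 11, 31, 47}: a division algebra.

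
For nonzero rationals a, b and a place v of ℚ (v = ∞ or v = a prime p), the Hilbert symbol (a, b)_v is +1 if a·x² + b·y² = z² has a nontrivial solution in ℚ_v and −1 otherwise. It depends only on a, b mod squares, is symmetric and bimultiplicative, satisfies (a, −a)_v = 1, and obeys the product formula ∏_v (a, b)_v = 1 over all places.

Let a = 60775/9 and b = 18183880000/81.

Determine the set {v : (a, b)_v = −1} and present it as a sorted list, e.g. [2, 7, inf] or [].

[11, 13]

Mod squares: a ≡ 2431, b ≡ 13. Check v ∈ {∞, 2, 3, 5, 11, 13, 17}.
v=∞: 2431 > 0 and 13 > 0  ⇒  (a,b)_∞ = +1.
v=11: a=11^1·(≡4), b=11^2·(≡6) mod 11; (4|11)=+1, (6|11)=-1; (−1)^{1·2·5}·(+1)^2·(-1)^1 = -1.
v=5: a=5^2·(≡4), b=5^4·(≡3) mod 5; (4|5)=+1, (3|5)=-1; (−1)^{2·4·2}·(+1)^4·(-1)^2 = +1.
v=17: a=17^1·(≡10), b=17^2·(≡15) mod 17; (10|17)=-1, (15|17)=+1; (−1)^{1·2·8}·(-1)^2·(+1)^1 = +1.
v=3: a=3^-2·(≡1), b=3^-4·(≡1) mod 3; (1|3)=+1, (1|3)=+1; (−1)^{-2·-4·1}·(+1)^-4·(+1)^-2 = +1.
v=2: v_2(a)=0, v_2(b)=6; units ≡ 7, 5 (mod 8); ε·ε+αω+βω = 1·0+0·1+6·0 ≡ 0  ⇒  (a,b)_2 = +1.
v=13: a=13^1·(≡11), b=13^1·(≡9) mod 13; (11|13)=-1, (9|13)=+1; (−1)^{1·1·6}·(-1)^1·(+1)^1 = -1.
|Ram(2431, 13)| = 2, even; anisotropic at {11, 13}.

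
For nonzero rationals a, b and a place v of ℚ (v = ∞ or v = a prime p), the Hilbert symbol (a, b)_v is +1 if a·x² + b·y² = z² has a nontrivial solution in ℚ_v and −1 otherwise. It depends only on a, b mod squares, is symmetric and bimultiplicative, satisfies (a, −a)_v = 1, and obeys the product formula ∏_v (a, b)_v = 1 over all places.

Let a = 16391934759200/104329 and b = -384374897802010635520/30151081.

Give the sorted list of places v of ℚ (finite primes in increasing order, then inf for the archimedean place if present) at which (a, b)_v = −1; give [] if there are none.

(a, b) ≡ (2, -5005) mod (ℚ^×)²; places V = {2, 5, 7, 11, 13, 17, 19, ∞}.
(a,b)_11: α=4, u≡7; β=9, v≡2 (mod 11); (7|11)=-1, (2|11)=-1; sign (−1)^0·-1^9·-1^4 = -1.
(a,b)_5: α=2, u≡2; β=1, v≡1 (mod 5); (2|5)=-1, (1|5)=+1; sign (−1)^0·-1^1·+1^2 = -1.
(a,b)_13: α=4, u≡7; β=5, v≡6 (mod 13); (7|13)=-1, (6|13)=-1; sign (−1)^0·-1^5·-1^4 = -1.
(a,b)_19: α=-2, u≡14; β=-2, v≡1 (mod 19); (14|19)=-1, (1|19)=+1; sign (−1)^0·-1^-2·+1^-2 = +1.
(a,b)_∞: sgn(2)=+, sgn(-5005)=−, so +1.
(a,b)_7: α=2, u≡1; β=3, v≡3 (mod 7); (1|7)=+1, (3|7)=-1; sign (−1)^0·+1^3·-1^2 = +1.
(a,b)_2: α=5, β=8; u≡1, v≡3 (mod 8); ε(u)ε(v)=0·1, αω(v)=5·1, βω(u)=8·0; sum ≡ 1  ⇒  -1.
(a,b)_17: α=-2, u≡15; β=-4, v≡5 (mod 17); (15|17)=+1, (5|17)=-1; sign (−1)^0·+1^-4·-1^-2 = +1.
Ram(2, -5005) = {2, 5, 11, 13}; no ℚ_2-point on the conic.

[2, 5, 11, 13]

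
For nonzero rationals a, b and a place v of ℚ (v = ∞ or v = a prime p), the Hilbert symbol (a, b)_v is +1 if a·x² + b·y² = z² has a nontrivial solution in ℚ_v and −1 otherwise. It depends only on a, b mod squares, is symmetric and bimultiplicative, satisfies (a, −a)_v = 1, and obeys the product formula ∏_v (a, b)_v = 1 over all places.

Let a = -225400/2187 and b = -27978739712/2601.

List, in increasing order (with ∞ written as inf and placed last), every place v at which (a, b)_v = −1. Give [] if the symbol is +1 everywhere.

[2, 19, 23, inf]

Mod squares: a ≡ -138, b ≡ -139403. Check v ∈ {∞, 2, 3, 5, 7, 11, 17, 19, 23, 29}.
v=29: a=29^0·(≡28), b=29^1·(≡20) mod 29; (28|29)=+1, (20|29)=+1; (−1)^{0·1·14}·(+1)^1·(+1)^0 = +1.
v=11: a=11^0·(≡5), b=11^1·(≡7) mod 11; (5|11)=+1, (7|11)=-1; (−1)^{0·1·5}·(+1)^1·(-1)^0 = +1.
v=2: v_2(a)=3, v_2(b)=12; units ≡ 3, 5 (mod 8); ε·ε+αω+βω = 1·0+3·1+12·1 ≡ 1  ⇒  (a,b)_2 = -1.
v=∞: -138 < 0 and -139403 < 0  ⇒  (a,b)_∞ = -1.
v=17: a=17^0·(≡8), b=17^-2·(≡5) mod 17; (8|17)=+1, (5|17)=-1; (−1)^{0·-2·8}·(+1)^-2·(-1)^0 = +1.
v=5: a=5^2·(≡2), b=5^0·(≡3) mod 5; (2|5)=-1, (3|5)=-1; (−1)^{2·0·2}·(-1)^0·(-1)^2 = +1.
v=3: a=3^-7·(≡2), b=3^-2·(≡1) mod 3; (2|3)=-1, (1|3)=+1; (−1)^{-7·-2·1}·(-1)^-2·(+1)^-7 = +1.
v=7: a=7^2·(≡2), b=7^2·(≡4) mod 7; (2|7)=+1, (4|7)=+1; (−1)^{2·2·3}·(+1)^2·(+1)^2 = +1.
v=19: a=19^0·(≡8), b=19^1·(≡1) mod 19; (8|19)=-1, (1|19)=+1; (−1)^{0·1·9}·(-1)^1·(+1)^0 = -1.
v=23: a=23^1·(≡22), b=23^1·(≡10) mod 23; (22|23)=-1, (10|23)=-1; (−1)^{1·1·11}·(-1)^1·(-1)^1 = -1.
(-138, -139403 / ℚ) ramifies at {2, 19, 23, ∞}: a division algebra.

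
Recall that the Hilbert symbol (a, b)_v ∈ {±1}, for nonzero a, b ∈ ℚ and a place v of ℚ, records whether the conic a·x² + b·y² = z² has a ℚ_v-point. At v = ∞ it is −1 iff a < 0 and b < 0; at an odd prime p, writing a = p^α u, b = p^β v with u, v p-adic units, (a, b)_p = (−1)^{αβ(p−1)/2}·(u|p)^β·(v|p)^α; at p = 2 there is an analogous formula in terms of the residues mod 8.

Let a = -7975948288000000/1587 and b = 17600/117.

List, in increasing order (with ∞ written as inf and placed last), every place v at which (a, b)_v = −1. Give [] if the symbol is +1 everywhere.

[3, 7, 11, 19]

(a, b) ≡ (-399, 143) mod (ℚ^×)²; places V = {2, 3, 5, 7, 11, 13, 19, 23, ∞}.
(a,b)_7: α=1, u≡3; β=0, v≡6 (mod 7); (3|7)=-1, (6|7)=-1; sign (−1)^0·-1^0·-1^1 = -1.
(a,b)_3: α=-1, u≡2; β=-2, v≡2 (mod 3); (2|3)=-1, (2|3)=-1; sign (−1)^0·-1^-2·-1^-1 = -1.
(a,b)_5: α=6, u≡4; β=2, v≡2 (mod 5); (4|5)=+1, (2|5)=-1; sign (−1)^0·+1^2·-1^6 = +1.
(a,b)_∞: sgn(-399)=−, sgn(143)=+, so +1.
(a,b)_13: α=0, u≡4; β=-1, v≡7 (mod 13); (4|13)=+1, (7|13)=-1; sign (−1)^0·+1^-1·-1^0 = +1.
(a,b)_19: α=1, u≡5; β=0, v≡2 (mod 19); (5|19)=+1, (2|19)=-1; sign (−1)^0·+1^0·-1^1 = -1.
(a,b)_11: α=4, u≡6; β=1, v≡7 (mod 11); (6|11)=-1, (7|11)=-1; sign (−1)^0·-1^1·-1^4 = -1.
(a,b)_23: α=-2, u≡7; β=0, v≡14 (mod 23); (7|23)=-1, (14|23)=-1; sign (−1)^0·-1^0·-1^-2 = +1.
(a,b)_2: α=18, β=6; u≡1, v≡7 (mod 8); ε(u)ε(v)=0·1, αω(v)=18·0, βω(u)=6·0; sum ≡ 0  ⇒  +1.
(-399, 143 / ℚ) ramifies at {3, 7, 11, 19}: a division algebra.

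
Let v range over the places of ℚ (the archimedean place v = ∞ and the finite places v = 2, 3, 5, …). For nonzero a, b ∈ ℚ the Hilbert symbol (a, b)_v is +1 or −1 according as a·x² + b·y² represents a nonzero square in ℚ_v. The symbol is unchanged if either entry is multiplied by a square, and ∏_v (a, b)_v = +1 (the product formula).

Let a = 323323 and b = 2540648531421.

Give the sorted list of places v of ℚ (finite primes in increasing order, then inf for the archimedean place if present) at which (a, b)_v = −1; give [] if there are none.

Mod squares: a ≡ 323323, b ≡ 164749. Check v ∈ {∞, 2, 3, 7, 11, 13, 17, 19, 23, 29}.
v=29: a=29^0·(≡2), b=29^1·(≡3) mod 29; (2|29)=-1, (3|29)=-1; (−1)^{0·1·14}·(-1)^1·(-1)^0 = -1.
v=7: a=7^1·(≡3), b=7^2·(≡4) mod 7; (3|7)=-1, (4|7)=+1; (−1)^{1·2·3}·(-1)^2·(+1)^1 = +1.
v=17: a=17^1·(≡13), b=17^2·(≡13) mod 17; (13|17)=+1, (13|17)=+1; (−1)^{1·2·8}·(+1)^2·(+1)^1 = +1.
v=2: v_2(a)=0, v_2(b)=0; units ≡ 3, 5 (mod 8); ε·ε+αω+βω = 1·0+0·1+0·1 ≡ 0  ⇒  (a,b)_2 = +1.
v=13: a=13^1·(≡2), b=13^1·(≡11) mod 13; (2|13)=-1, (11|13)=-1; (−1)^{1·1·6}·(-1)^1·(-1)^1 = +1.
v=23: a=23^0·(≡12), b=23^1·(≡15) mod 23; (12|23)=+1, (15|23)=-1; (−1)^{0·1·11}·(+1)^1·(-1)^0 = +1.
v=∞: 323323 > 0 and 164749 > 0  ⇒  (a,b)_∞ = +1.
v=3: a=3^0·(≡1), b=3^2·(≡1) mod 3; (1|3)=+1, (1|3)=+1; (−1)^{0·2·1}·(+1)^2·(+1)^0 = +1.
v=11: a=11^1·(≡1), b=11^2·(≡6) mod 11; (1|11)=+1, (6|11)=-1; (−1)^{1·2·5}·(+1)^2·(-1)^1 = -1.
v=19: a=19^1·(≡12), b=19^1·(≡5) mod 19; (12|19)=-1, (5|19)=+1; (−1)^{1·1·9}·(-1)^1·(+1)^1 = +1.
|Ram(323323, 164749)| = 2, even; anisotropic at {11, 29}.

[11, 29]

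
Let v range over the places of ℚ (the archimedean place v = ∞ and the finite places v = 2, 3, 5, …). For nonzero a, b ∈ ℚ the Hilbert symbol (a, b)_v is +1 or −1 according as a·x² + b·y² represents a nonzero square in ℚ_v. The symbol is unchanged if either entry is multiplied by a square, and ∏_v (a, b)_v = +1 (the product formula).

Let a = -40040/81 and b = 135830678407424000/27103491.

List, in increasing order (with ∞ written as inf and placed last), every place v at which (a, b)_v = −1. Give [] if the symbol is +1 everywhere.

(a, b) ≡ (-10010, 510510) mod (ℚ^×)²; places V = {2, 3, 5, 7, 11, 13, 17, 23, ∞}.
(a,b)_11: α=1, u≡3; β=3, v≡5 (mod 11); (3|11)=+1, (5|11)=+1; sign (−1)^1·+1^3·+1^1 = -1.
(a,b)_3: α=-4, u≡1; β=-13, v≡1 (mod 3); (1|3)=+1, (1|3)=+1; sign (−1)^0·+1^-13·+1^-4 = +1.
(a,b)_∞: sgn(-10010)=−, sgn(510510)=+, so +1.
(a,b)_5: α=1, u≡2; β=3, v≡2 (mod 5); (2|5)=-1, (2|5)=-1; sign (−1)^0·-1^3·-1^1 = +1.
(a,b)_17: α=0, u≡14; β=-1, v≡4 (mod 17); (14|17)=-1, (4|17)=+1; sign (−1)^0·-1^-1·+1^0 = -1.
(a,b)_23: α=0, u≡6; β=2, v≡2 (mod 23); (6|23)=+1, (2|23)=+1; sign (−1)^0·+1^2·+1^0 = +1.
(a,b)_13: α=1, u≡9; β=3, v≡10 (mod 13); (9|13)=+1, (10|13)=+1; sign (−1)^0·+1^3·+1^1 = +1.
(a,b)_2: α=3, β=11; u≡3, v≡7 (mod 8); ε(u)ε(v)=1·1, αω(v)=3·0, βω(u)=11·1; sum ≡ 0  ⇒  +1.
(a,b)_7: α=1, u≡5; β=3, v≡1 (mod 7); (5|7)=-1, (1|7)=+1; sign (−1)^1·-1^3·+1^1 = +1.
Ram(-10010, 510510) = {11, 17}; no ℚ_11-point on the conic.

[11, 17]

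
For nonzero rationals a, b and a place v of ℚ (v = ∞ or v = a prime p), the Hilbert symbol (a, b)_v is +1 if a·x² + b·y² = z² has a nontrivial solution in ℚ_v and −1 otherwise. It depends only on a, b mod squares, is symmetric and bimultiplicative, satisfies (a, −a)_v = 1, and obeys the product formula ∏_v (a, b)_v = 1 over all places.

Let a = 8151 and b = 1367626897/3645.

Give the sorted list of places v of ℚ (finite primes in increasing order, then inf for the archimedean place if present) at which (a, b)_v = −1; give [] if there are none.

[3, 11]

Mod squares: a ≡ 8151, b ≡ 482885. Check v ∈ {∞, 2, 3, 5, 7, 11, 13, 17, 19, 23}.
v=∞: 8151 > 0 and 482885 > 0  ⇒  (a,b)_∞ = +1.
v=2: v_2(a)=0, v_2(b)=0; units ≡ 7, 5 (mod 8); ε·ε+αω+βω = 1·0+0·1+0·0 ≡ 0  ⇒  (a,b)_2 = +1.
v=19: a=19^1·(≡11), b=19^1·(≡18) mod 19; (11|19)=+1, (18|19)=-1; (−1)^{1·1·9}·(+1)^1·(-1)^1 = +1.
v=23: a=23^0·(≡9), b=23^1·(≡21) mod 23; (9|23)=+1, (21|23)=-1; (−1)^{0·1·11}·(+1)^1·(-1)^0 = +1.
v=5: a=5^0·(≡1), b=5^-1·(≡3) mod 5; (1|5)=+1, (3|5)=-1; (−1)^{0·-1·2}·(+1)^-1·(-1)^0 = +1.
v=7: a=7^0·(≡3), b=7^2·(≡2) mod 7; (3|7)=-1, (2|7)=+1; (−1)^{0·2·3}·(-1)^2·(+1)^0 = +1.
v=17: a=17^0·(≡8), b=17^3·(≡4) mod 17; (8|17)=+1, (4|17)=+1; (−1)^{0·3·8}·(+1)^3·(+1)^0 = +1.
v=13: a=13^1·(≡3), b=13^1·(≡10) mod 13; (3|13)=+1, (10|13)=+1; (−1)^{1·1·6}·(+1)^1·(+1)^1 = +1.
v=3: a=3^1·(≡2), b=3^-6·(≡2) mod 3; (2|3)=-1, (2|3)=-1; (−1)^{1·-6·1}·(-1)^-6·(-1)^1 = -1.
v=11: a=11^1·(≡4), b=11^0·(≡8) mod 11; (4|11)=+1, (8|11)=-1; (−1)^{1·0·5}·(+1)^0·(-1)^1 = -1.
|Ram(8151, 482885)| = 2, even; anisotropic at {3, 11}.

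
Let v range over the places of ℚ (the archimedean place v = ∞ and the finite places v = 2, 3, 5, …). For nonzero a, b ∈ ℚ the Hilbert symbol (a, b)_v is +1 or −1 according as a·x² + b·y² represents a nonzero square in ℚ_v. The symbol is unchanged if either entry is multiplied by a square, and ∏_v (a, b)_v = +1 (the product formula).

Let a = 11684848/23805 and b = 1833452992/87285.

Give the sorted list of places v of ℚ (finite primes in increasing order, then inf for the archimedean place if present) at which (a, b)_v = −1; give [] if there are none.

[2, 3, 5, 11]

(a, b) ≡ (35, 1155) mod (ℚ^×)²; places V = {2, 3, 5, 7, 11, 17, 19, 23, ∞}.
(a,b)_5: α=-1, u≡3; β=-1, v≡1 (mod 5); (3|5)=-1, (1|5)=+1; sign (−1)^0·-1^-1·+1^-1 = -1.
(a,b)_19: α=2, u≡4; β=0, v≡2 (mod 19); (4|19)=+1, (2|19)=-1; sign (−1)^0·+1^0·-1^2 = +1.
(a,b)_17: α=2, u≡8; β=4, v≡8 (mod 17); (8|17)=+1, (8|17)=+1; sign (−1)^0·+1^4·+1^2 = +1.
(a,b)_11: α=0, u≡10; β=-1, v≡2 (mod 11); (10|11)=-1, (2|11)=-1; sign (−1)^0·-1^-1·-1^0 = -1.
(a,b)_3: α=-2, u≡2; β=-1, v≡1 (mod 3); (2|3)=-1, (1|3)=+1; sign (−1)^0·-1^-1·+1^-2 = -1.
(a,b)_7: α=1, u≡6; β=3, v≡2 (mod 7); (6|7)=-1, (2|7)=+1; sign (−1)^1·-1^3·+1^1 = +1.
(a,b)_2: α=4, β=6; u≡3, v≡3 (mod 8); ε(u)ε(v)=1·1, αω(v)=4·1, βω(u)=6·1; sum ≡ 1  ⇒  -1.
(a,b)_∞: sgn(35)=+, sgn(1155)=+, so +1.
(a,b)_23: α=-2, u≡3; β=-2, v≡20 (mod 23); (3|23)=+1, (20|23)=-1; sign (−1)^0·+1^-2·-1^-2 = +1.
(35, 1155 / ℚ) ramifies at {2, 3, 5, 11}: a division algebra.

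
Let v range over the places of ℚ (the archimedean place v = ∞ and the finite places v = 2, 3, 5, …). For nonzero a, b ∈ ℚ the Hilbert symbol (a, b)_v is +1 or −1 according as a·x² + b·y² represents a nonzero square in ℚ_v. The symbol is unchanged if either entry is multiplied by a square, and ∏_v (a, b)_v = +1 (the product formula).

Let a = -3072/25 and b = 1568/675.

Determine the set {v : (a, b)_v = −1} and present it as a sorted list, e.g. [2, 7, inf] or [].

[2, 3]

Mod squares: a ≡ -3, b ≡ 6. Check v ∈ {∞, 2, 3, 5, 7}.
v=∞: -3 < 0 and 6 > 0  ⇒  (a,b)_∞ = +1.
v=2: v_2(a)=10, v_2(b)=5; units ≡ 5, 3 (mod 8); ε·ε+αω+βω = 0·1+10·1+5·1 ≡ 1  ⇒  (a,b)_2 = -1.
v=3: a=3^1·(≡2), b=3^-3·(≡2) mod 3; (2|3)=-1, (2|3)=-1; (−1)^{1·-3·1}·(-1)^-3·(-1)^1 = -1.
v=5: a=5^-2·(≡3), b=5^-2·(≡4) mod 5; (3|5)=-1, (4|5)=+1; (−1)^{-2·-2·2}·(-1)^-2·(+1)^-2 = +1.
v=7: a=7^0·(≡2), b=7^2·(≡6) mod 7; (2|7)=+1, (6|7)=-1; (−1)^{0·2·3}·(+1)^2·(-1)^0 = +1.
(-3, 6 / ℚ) ramifies at {2, 3}: a division algebra.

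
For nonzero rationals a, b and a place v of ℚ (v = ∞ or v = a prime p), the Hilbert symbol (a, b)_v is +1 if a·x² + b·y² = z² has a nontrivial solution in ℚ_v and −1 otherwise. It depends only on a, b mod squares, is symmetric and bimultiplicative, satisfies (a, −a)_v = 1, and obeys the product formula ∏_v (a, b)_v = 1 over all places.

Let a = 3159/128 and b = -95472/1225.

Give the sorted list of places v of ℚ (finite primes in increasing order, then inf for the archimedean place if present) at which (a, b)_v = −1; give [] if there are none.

[13, 17]

Mod squares: a ≡ 78, b ≡ -663. Check v ∈ {∞, 2, 3, 5, 7, 13, 17}.
v=7: a=7^0·(≡1), b=7^-2·(≡2) mod 7; (1|7)=+1, (2|7)=+1; (−1)^{0·-2·3}·(+1)^-2·(+1)^0 = +1.
v=∞: 78 > 0 and -663 < 0  ⇒  (a,b)_∞ = +1.
v=2: v_2(a)=-7, v_2(b)=4; units ≡ 7, 1 (mod 8); ε·ε+αω+βω = 1·0+-7·0+4·0 ≡ 0  ⇒  (a,b)_2 = +1.
v=17: a=17^0·(≡11), b=17^1·(≡11) mod 17; (11|17)=-1, (11|17)=-1; (−1)^{0·1·8}·(-1)^1·(-1)^0 = -1.
v=5: a=5^0·(≡3), b=5^-2·(≡2) mod 5; (3|5)=-1, (2|5)=-1; (−1)^{0·-2·2}·(-1)^-2·(-1)^0 = +1.
v=13: a=13^1·(≡2), b=13^1·(≡9) mod 13; (2|13)=-1, (9|13)=+1; (−1)^{1·1·6}·(-1)^1·(+1)^1 = -1.
v=3: a=3^5·(≡2), b=3^3·(≡1) mod 3; (2|3)=-1, (1|3)=+1; (−1)^{5·3·1}·(-1)^3·(+1)^5 = +1.
(78, -663 / ℚ) ramifies at {13, 17}: a division algebra.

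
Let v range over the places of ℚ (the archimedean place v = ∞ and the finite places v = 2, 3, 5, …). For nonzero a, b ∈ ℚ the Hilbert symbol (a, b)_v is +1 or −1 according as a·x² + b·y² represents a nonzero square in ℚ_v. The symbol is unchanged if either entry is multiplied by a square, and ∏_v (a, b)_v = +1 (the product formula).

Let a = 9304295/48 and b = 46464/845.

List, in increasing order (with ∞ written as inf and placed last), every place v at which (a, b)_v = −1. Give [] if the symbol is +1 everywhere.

Mod squares: a ≡ 1365, b ≡ 30. Check v ∈ {∞, 2, 3, 5, 7, 11, 13}.
v=∞: 1365 > 0 and 30 > 0  ⇒  (a,b)_∞ = +1.
v=2: v_2(a)=-4, v_2(b)=7; units ≡ 5, 7 (mod 8); ε·ε+αω+βω = 0·1+-4·0+7·1 ≡ 1  ⇒  (a,b)_2 = -1.
v=3: a=3^-1·(≡2), b=3^1·(≡1) mod 3; (2|3)=-1, (1|3)=+1; (−1)^{-1·1·1}·(-1)^1·(+1)^-1 = +1.
v=5: a=5^1·(≡3), b=5^-1·(≡1) mod 5; (3|5)=-1, (1|5)=+1; (−1)^{1·-1·2}·(-1)^-1·(+1)^1 = -1.
v=13: a=13^3·(≡4), b=13^-2·(≡3) mod 13; (4|13)=+1, (3|13)=+1; (−1)^{3·-2·6}·(+1)^-2·(+1)^3 = +1.
v=11: a=11^2·(≡4), b=11^2·(≡6) mod 11; (4|11)=+1, (6|11)=-1; (−1)^{2·2·5}·(+1)^2·(-1)^2 = +1.
v=7: a=7^1·(≡3), b=7^0·(≡1) mod 7; (3|7)=-1, (1|7)=+1; (−1)^{1·0·3}·(-1)^0·(+1)^1 = +1.
|Ram(1365, 30)| = 2, even; anisotropic at {2, 5}.

[2, 5]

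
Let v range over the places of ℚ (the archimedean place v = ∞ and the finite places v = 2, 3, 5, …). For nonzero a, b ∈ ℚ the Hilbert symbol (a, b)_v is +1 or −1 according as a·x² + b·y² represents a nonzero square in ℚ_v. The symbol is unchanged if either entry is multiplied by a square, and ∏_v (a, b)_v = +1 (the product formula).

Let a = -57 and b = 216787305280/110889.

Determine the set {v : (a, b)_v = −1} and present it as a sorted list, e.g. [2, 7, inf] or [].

[5, 7, 13, 19]

Mod squares: a ≡ -57, b ≡ 409045. Check v ∈ {∞, 2, 3, 5, 7, 13, 19, 29, 31, 37}.
v=37: a=37^0·(≡17), b=37^-2·(≡26) mod 37; (17|37)=-1, (26|37)=+1; (−1)^{0·-2·18}·(-1)^-2·(+1)^0 = +1.
v=19: a=19^1·(≡16), b=19^0·(≡10) mod 19; (16|19)=+1, (10|19)=-1; (−1)^{1·0·9}·(+1)^0·(-1)^1 = -1.
v=2: v_2(a)=0, v_2(b)=6; units ≡ 7, 5 (mod 8); ε·ε+αω+βω = 1·0+0·1+6·0 ≡ 0  ⇒  (a,b)_2 = +1.
v=7: a=7^0·(≡6), b=7^3·(≡3) mod 7; (6|7)=-1, (3|7)=-1; (−1)^{0·3·3}·(-1)^3·(-1)^0 = -1.
v=∞: -57 < 0 and 409045 > 0  ⇒  (a,b)_∞ = +1.
v=31: a=31^0·(≡5), b=31^1·(≡18) mod 31; (5|31)=+1, (18|31)=+1; (−1)^{0·1·15}·(+1)^1·(+1)^0 = +1.
v=29: a=29^0·(≡1), b=29^1·(≡19) mod 29; (1|29)=+1, (19|29)=-1; (−1)^{0·1·14}·(+1)^1·(-1)^0 = +1.
v=5: a=5^0·(≡3), b=5^1·(≡4) mod 5; (3|5)=-1, (4|5)=+1; (−1)^{0·1·2}·(-1)^1·(+1)^0 = -1.
v=3: a=3^1·(≡2), b=3^-4·(≡1) mod 3; (2|3)=-1, (1|3)=+1; (−1)^{1·-4·1}·(-1)^-4·(+1)^1 = +1.
v=13: a=13^0·(≡8), b=13^3·(≡11) mod 13; (8|13)=-1, (11|13)=-1; (−1)^{0·3·6}·(-1)^3·(-1)^0 = -1.
Ram(-57, 409045) = {5, 7, 13, 19}; no ℚ_5-point on the conic.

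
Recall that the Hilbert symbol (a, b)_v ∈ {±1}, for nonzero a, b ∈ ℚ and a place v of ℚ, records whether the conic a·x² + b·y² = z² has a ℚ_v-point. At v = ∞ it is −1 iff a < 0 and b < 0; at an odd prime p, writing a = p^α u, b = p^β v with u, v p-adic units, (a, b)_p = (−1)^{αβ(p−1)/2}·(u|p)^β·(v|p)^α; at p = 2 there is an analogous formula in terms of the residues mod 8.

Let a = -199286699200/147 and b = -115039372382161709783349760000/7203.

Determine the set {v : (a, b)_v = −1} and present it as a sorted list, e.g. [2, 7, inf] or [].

[3, inf]

(a, b) ≡ (-202089, -8689827) mod (ℚ^×)²; places V = {2, 3, 5, 7, 31, 41, 43, 53, ∞}.
(a,b)_3: α=-1, u≡2; β=-1, v≡2 (mod 3); (2|3)=-1, (2|3)=-1; sign (−1)^1·-1^-1·-1^-1 = -1.
(a,b)_7: α=-2, u≡2; β=-4, v≡4 (mod 7); (2|7)=+1, (4|7)=+1; sign (−1)^0·+1^-4·+1^-2 = +1.
(a,b)_43: α=2, u≡9; β=5, v≡31 (mod 43); (9|43)=+1, (31|43)=+1; sign (−1)^0·+1^5·+1^2 = +1.
(a,b)_5: α=2, u≡1; β=4, v≡3 (mod 5); (1|5)=+1, (3|5)=-1; sign (−1)^0·+1^4·-1^2 = +1.
(a,b)_41: α=1, u≡20; β=3, v≡16 (mod 41); (20|41)=+1, (16|41)=+1; sign (−1)^0·+1^3·+1^1 = +1.
(a,b)_31: α=1, u≡3; β=3, v≡20 (mod 31); (3|31)=-1, (20|31)=+1; sign (−1)^1·-1^3·+1^1 = +1.
(a,b)_∞: sgn(-202089)=−, sgn(-8689827)=−, so -1.
(a,b)_53: α=1, u≡5; β=3, v≡45 (mod 53); (5|53)=-1, (45|53)=-1; sign (−1)^0·-1^3·-1^1 = +1.
(a,b)_2: α=6, β=12; u≡7, v≡5 (mod 8); ε(u)ε(v)=1·0, αω(v)=6·1, βω(u)=12·0; sum ≡ 0  ⇒  +1.
Ram(-202089, -8689827) = {3, ∞}; no ℚ_3-point on the conic.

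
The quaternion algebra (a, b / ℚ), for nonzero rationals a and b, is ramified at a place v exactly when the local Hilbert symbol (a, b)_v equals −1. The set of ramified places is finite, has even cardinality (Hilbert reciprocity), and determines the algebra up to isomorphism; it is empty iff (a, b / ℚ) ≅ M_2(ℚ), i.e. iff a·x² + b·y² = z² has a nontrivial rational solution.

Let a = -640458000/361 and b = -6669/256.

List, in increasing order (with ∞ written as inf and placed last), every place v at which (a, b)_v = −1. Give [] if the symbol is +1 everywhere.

(a, b) ≡ (-177905, -741) mod (ℚ^×)²; places V = {2, 3, 5, 7, 13, 17, 19, 23, ∞}.
(a,b)_23: α=1, u≡12; β=0, v≡8 (mod 23); (12|23)=+1, (8|23)=+1; sign (−1)^0·+1^0·+1^1 = +1.
(a,b)_2: α=4, β=-8; u≡7, v≡3 (mod 8); ε(u)ε(v)=1·1, αω(v)=4·1, βω(u)=-8·0; sum ≡ 1  ⇒  -1.
(a,b)_5: α=3, u≡1; β=0, v≡1 (mod 5); (1|5)=+1, (1|5)=+1; sign (−1)^0·+1^0·+1^3 = +1.
(a,b)_3: α=2, u≡1; β=3, v≡2 (mod 3); (1|3)=+1, (2|3)=-1; sign (−1)^0·+1^3·-1^2 = +1.
(a,b)_∞: sgn(-177905)=−, sgn(-741)=−, so -1.
(a,b)_7: α=1, u≡1; β=0, v≡4 (mod 7); (1|7)=+1, (4|7)=+1; sign (−1)^0·+1^0·+1^1 = +1.
(a,b)_19: α=-2, u≡4; β=1, v≡18 (mod 19); (4|19)=+1, (18|19)=-1; sign (−1)^0·+1^1·-1^-2 = +1.
(a,b)_17: α=1, u≡10; β=0, v≡12 (mod 17); (10|17)=-1, (12|17)=-1; sign (−1)^0·-1^0·-1^1 = -1.
(a,b)_13: α=1, u≡10; β=1, v≡8 (mod 13); (10|13)=+1, (8|13)=-1; sign (−1)^0·+1^1·-1^1 = -1.
|Ram(-177905, -741)| = 4, even; anisotropic at {2, 13, 17, ∞}.

[2, 13, 17, inf]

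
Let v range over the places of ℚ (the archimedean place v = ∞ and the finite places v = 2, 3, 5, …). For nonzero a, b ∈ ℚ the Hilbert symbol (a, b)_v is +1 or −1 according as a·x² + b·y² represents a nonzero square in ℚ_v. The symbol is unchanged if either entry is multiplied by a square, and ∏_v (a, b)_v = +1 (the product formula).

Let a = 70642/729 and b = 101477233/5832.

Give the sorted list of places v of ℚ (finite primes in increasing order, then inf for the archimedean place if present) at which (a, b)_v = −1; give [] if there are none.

[17, 19]

Mod squares: a ≡ 418, b ≡ 7106. Check v ∈ {∞, 2, 3, 11, 13, 17, 19}.
v=3: a=3^-6·(≡1), b=3^-6·(≡2) mod 3; (1|3)=+1, (2|3)=-1; (−1)^{-6·-6·1}·(+1)^-6·(-1)^-6 = +1.
v=∞: 418 > 0 and 7106 > 0  ⇒  (a,b)_∞ = +1.
v=19: a=19^1·(≡10), b=19^1·(≡12) mod 19; (10|19)=-1, (12|19)=-1; (−1)^{1·1·9}·(-1)^1·(-1)^1 = -1.
v=11: a=11^1·(≡3), b=11^1·(≡10) mod 11; (3|11)=+1, (10|11)=-1; (−1)^{1·1·5}·(+1)^1·(-1)^1 = +1.
v=2: v_2(a)=1, v_2(b)=-3; units ≡ 1, 1 (mod 8); ε·ε+αω+βω = 0·0+1·0+-3·0 ≡ 0  ⇒  (a,b)_2 = +1.
v=17: a=17^0·(≡5), b=17^1·(≡5) mod 17; (5|17)=-1, (5|17)=-1; (−1)^{0·1·8}·(-1)^1·(-1)^0 = -1.
v=13: a=13^2·(≡2), b=13^4·(≡7) mod 13; (2|13)=-1, (7|13)=-1; (−1)^{2·4·6}·(-1)^4·(-1)^2 = +1.
|Ram(418, 7106)| = 2, even; anisotropic at {17, 19}.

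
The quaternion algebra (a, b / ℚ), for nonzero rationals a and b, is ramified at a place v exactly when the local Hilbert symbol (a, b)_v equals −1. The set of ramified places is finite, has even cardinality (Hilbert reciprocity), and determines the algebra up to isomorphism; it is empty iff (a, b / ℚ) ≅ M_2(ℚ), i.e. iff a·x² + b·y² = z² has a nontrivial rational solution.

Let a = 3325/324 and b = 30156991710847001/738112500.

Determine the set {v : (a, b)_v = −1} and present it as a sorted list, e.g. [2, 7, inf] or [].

Mod squares: a ≡ 133, b ≡ 650845. Check v ∈ {∞, 2, 3, 5, 7, 11, 13, 17, 19, 31, 47}.
v=2: v_2(a)=-2, v_2(b)=-2; units ≡ 5, 5 (mod 8); ε·ε+αω+βω = 0·0+-2·1+-2·1 ≡ 0  ⇒  (a,b)_2 = +1.
v=5: a=5^2·(≡2), b=5^-5·(≡1) mod 5; (2|5)=-1, (1|5)=+1; (−1)^{2·-5·2}·(-1)^-5·(+1)^2 = -1.
v=13: a=13^0·(≡3), b=13^1·(≡8) mod 13; (3|13)=+1, (8|13)=-1; (−1)^{0·1·6}·(+1)^1·(-1)^0 = +1.
v=7: a=7^1·(≡3), b=7^4·(≡5) mod 7; (3|7)=-1, (5|7)=-1; (−1)^{1·4·3}·(-1)^4·(-1)^1 = -1.
v=19: a=19^1·(≡4), b=19^3·(≡9) mod 19; (4|19)=+1, (9|19)=+1; (−1)^{1·3·9}·(+1)^3·(+1)^1 = -1.
v=17: a=17^0·(≡10), b=17^1·(≡8) mod 17; (10|17)=-1, (8|17)=+1; (−1)^{0·1·8}·(-1)^1·(+1)^0 = -1.
v=31: a=31^0·(≡5), b=31^1·(≡8) mod 31; (5|31)=+1, (8|31)=+1; (−1)^{0·1·15}·(+1)^1·(+1)^0 = +1.
v=∞: 133 > 0 and 650845 > 0  ⇒  (a,b)_∞ = +1.
v=47: a=47^0·(≡40), b=47^2·(≡3) mod 47; (40|47)=-1, (3|47)=+1; (−1)^{0·2·23}·(-1)^2·(+1)^0 = +1.
v=11: a=11^0·(≡5), b=11^2·(≡7) mod 11; (5|11)=+1, (7|11)=-1; (−1)^{0·2·5}·(+1)^2·(-1)^0 = +1.
v=3: a=3^-4·(≡1), b=3^-10·(≡1) mod 3; (1|3)=+1, (1|3)=+1; (−1)^{-4·-10·1}·(+1)^-10·(+1)^-4 = +1.
Ram(133, 650845) = {5, 7, 17, 19}; no ℚ_5-point on the conic.

[5, 7, 17, 19]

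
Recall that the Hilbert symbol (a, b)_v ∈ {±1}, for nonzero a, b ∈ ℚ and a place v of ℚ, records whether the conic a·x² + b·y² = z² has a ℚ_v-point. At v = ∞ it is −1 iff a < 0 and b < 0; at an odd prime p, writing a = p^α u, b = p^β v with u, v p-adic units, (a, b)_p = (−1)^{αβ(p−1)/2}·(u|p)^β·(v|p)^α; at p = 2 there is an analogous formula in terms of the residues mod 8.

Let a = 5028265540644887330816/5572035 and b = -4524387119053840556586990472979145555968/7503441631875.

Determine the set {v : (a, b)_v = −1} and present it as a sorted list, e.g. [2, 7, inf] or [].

Mod squares: a ≡ 396865, b ≡ -566618. Check v ∈ {∞, 2, 3, 5, 7, 13, 17, 19, 23, 29, 31, 37}.
v=17: a=17^1·(≡2), b=17^2·(≡1) mod 17; (2|17)=+1, (1|17)=+1; (−1)^{1·2·8}·(+1)^2·(+1)^1 = +1.
v=3: a=3^-2·(≡1), b=3^-6·(≡1) mod 3; (1|3)=+1, (1|3)=+1; (−1)^{-2·-6·1}·(+1)^-6·(+1)^-2 = +1.
v=23: a=23^1·(≡15), b=23^2·(≡7) mod 23; (15|23)=-1, (7|23)=-1; (−1)^{1·2·11}·(-1)^2·(-1)^1 = -1.
v=5: a=5^-1·(≡3), b=5^-4·(≡2) mod 5; (3|5)=-1, (2|5)=-1; (−1)^{-1·-4·2}·(-1)^-4·(-1)^-1 = -1.
v=13: a=13^6·(≡9), b=13^9·(≡9) mod 13; (9|13)=+1, (9|13)=+1; (−1)^{6·9·6}·(+1)^9·(+1)^6 = +1.
v=37: a=37^2·(≡4), b=37^3·(≡27) mod 37; (4|37)=+1, (27|37)=+1; (−1)^{2·3·18}·(+1)^3·(+1)^2 = +1.
v=31: a=31^0·(≡29), b=31^3·(≡21) mod 31; (29|31)=-1, (21|31)=-1; (−1)^{0·3·15}·(-1)^3·(-1)^0 = -1.
v=7: a=7^-3·(≡1), b=7^-4·(≡2) mod 7; (1|7)=+1, (2|7)=+1; (−1)^{-3·-4·3}·(+1)^-4·(+1)^-3 = +1.
v=∞: 396865 > 0 and -566618 < 0  ⇒  (a,b)_∞ = +1.
v=29: a=29^1·(≡18), b=29^2·(≡6) mod 29; (18|29)=-1, (6|29)=+1; (−1)^{1·2·14}·(-1)^2·(+1)^1 = +1.
v=19: a=19^-2·(≡14), b=19^-3·(≡13) mod 19; (14|19)=-1, (13|19)=-1; (−1)^{-2·-3·9}·(-1)^-3·(-1)^-2 = -1.
v=2: v_2(a)=26, v_2(b)=41; units ≡ 1, 3 (mod 8); ε·ε+αω+βω = 0·1+26·1+41·0 ≡ 0  ⇒  (a,b)_2 = +1.
|Ram(396865, -566618)| = 4, even; anisotropic at {5, 19, 23, 31}.

[5, 19, 23, 31]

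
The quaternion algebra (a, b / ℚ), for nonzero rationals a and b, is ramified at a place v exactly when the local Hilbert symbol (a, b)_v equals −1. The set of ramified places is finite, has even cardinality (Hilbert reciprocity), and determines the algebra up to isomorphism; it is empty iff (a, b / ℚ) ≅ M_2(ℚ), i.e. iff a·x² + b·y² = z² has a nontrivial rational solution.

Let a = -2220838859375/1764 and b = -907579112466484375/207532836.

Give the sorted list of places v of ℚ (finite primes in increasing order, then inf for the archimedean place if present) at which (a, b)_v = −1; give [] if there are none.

(a, b) ≡ (-47, -8695) mod (ℚ^×)²; places V = {2, 3, 5, 7, 37, 47, ∞}.
(a,b)_47: α=3, u≡10; β=5, v≡8 (mod 47); (10|47)=-1, (8|47)=+1; sign (−1)^1·-1^5·+1^3 = +1.
(a,b)_37: α=2, u≡4; β=3, v≡20 (mod 37); (4|37)=+1, (20|37)=-1; sign (−1)^0·+1^3·-1^2 = +1.
(a,b)_3: α=-2, u≡1; β=-2, v≡2 (mod 3); (1|3)=+1, (2|3)=-1; sign (−1)^0·+1^-2·-1^-2 = +1.
(a,b)_5: α=6, u≡2; β=7, v≡4 (mod 5); (2|5)=-1, (4|5)=+1; sign (−1)^0·-1^7·+1^6 = -1.
(a,b)_2: α=-2, β=-2; u≡1, v≡1 (mod 8); ε(u)ε(v)=0·0, αω(v)=-2·0, βω(u)=-2·0; sum ≡ 0  ⇒  +1.
(a,b)_∞: sgn(-47)=−, sgn(-8695)=−, so -1.
(a,b)_7: α=-2, u≡4; β=-8, v≡6 (mod 7); (4|7)=+1, (6|7)=-1; sign (−1)^0·+1^-8·-1^-2 = +1.
|Ram(-47, -8695)| = 2, even; anisotropic at {5, ∞}.

[5, inf]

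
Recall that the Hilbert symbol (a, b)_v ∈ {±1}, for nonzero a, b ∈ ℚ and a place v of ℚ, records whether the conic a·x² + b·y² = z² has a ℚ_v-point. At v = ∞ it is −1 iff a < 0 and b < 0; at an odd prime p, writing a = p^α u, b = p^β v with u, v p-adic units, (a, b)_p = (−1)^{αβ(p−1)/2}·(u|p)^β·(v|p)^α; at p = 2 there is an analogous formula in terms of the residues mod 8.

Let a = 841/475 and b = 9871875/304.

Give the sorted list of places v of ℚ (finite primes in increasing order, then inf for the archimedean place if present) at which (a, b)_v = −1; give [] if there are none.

Mod squares: a ≡ 19, b ≡ 3705. Check v ∈ {∞, 2, 3, 5, 13, 19, 29}.
v=2: v_2(a)=0, v_2(b)=-4; units ≡ 3, 1 (mod 8); ε·ε+αω+βω = 1·0+0·0+-4·1 ≡ 0  ⇒  (a,b)_2 = +1.
v=13: a=13^0·(≡5), b=13^1·(≡9) mod 13; (5|13)=-1, (9|13)=+1; (−1)^{0·1·6}·(-1)^1·(+1)^0 = -1.
v=∞: 19 > 0 and 3705 > 0  ⇒  (a,b)_∞ = +1.
v=3: a=3^0·(≡1), b=3^5·(≡2) mod 3; (1|3)=+1, (2|3)=-1; (−1)^{0·5·1}·(+1)^5·(-1)^0 = +1.
v=19: a=19^-1·(≡4), b=19^-1·(≡4) mod 19; (4|19)=+1, (4|19)=+1; (−1)^{-1·-1·9}·(+1)^-1·(+1)^-1 = -1.
v=29: a=29^2·(≡8), b=29^0·(≡1) mod 29; (8|29)=-1, (1|29)=+1; (−1)^{2·0·14}·(-1)^0·(+1)^2 = +1.
v=5: a=5^-2·(≡4), b=5^5·(≡1) mod 5; (4|5)=+1, (1|5)=+1; (−1)^{-2·5·2}·(+1)^5·(+1)^-2 = +1.
Ram(19, 3705) = {13, 19}; no ℚ_13-point on the conic.

[13, 19]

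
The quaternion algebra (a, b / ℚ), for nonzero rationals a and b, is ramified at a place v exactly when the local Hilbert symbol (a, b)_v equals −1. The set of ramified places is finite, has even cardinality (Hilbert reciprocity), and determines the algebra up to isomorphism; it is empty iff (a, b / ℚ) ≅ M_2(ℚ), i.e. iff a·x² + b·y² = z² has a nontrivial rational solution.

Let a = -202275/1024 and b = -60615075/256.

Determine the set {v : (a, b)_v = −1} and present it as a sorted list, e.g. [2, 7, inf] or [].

Mod squares: a ≡ -899, b ≡ -3. Check v ∈ {∞, 2, 3, 5, 29, 31}.
v=2: v_2(a)=-10, v_2(b)=-8; units ≡ 5, 5 (mod 8); ε·ε+αω+βω = 0·0+-10·1+-8·1 ≡ 0  ⇒  (a,b)_2 = +1.
v=5: a=5^2·(≡1), b=5^2·(≡2) mod 5; (1|5)=+1, (2|5)=-1; (−1)^{2·2·2}·(+1)^2·(-1)^2 = +1.
v=∞: -899 < 0 and -3 < 0  ⇒  (a,b)_∞ = -1.
v=29: a=29^1·(≡8), b=29^2·(≡2) mod 29; (8|29)=-1, (2|29)=-1; (−1)^{1·2·14}·(-1)^2·(-1)^1 = -1.
v=3: a=3^2·(≡1), b=3^1·(≡2) mod 3; (1|3)=+1, (2|3)=-1; (−1)^{2·1·1}·(+1)^1·(-1)^2 = +1.
v=31: a=31^1·(≡16), b=31^2·(≡9) mod 31; (16|31)=+1, (9|31)=+1; (−1)^{1·2·15}·(+1)^2·(+1)^1 = +1.
(-899, -3 / ℚ) ramifies at {29, ∞}: a division algebra.

[29, inf]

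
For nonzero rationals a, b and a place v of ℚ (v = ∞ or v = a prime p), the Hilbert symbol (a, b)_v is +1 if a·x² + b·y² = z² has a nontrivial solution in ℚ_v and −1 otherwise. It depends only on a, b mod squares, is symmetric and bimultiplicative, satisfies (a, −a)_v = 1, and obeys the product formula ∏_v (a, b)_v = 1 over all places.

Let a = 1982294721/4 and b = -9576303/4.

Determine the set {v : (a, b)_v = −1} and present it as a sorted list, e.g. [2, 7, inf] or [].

(a, b) ≡ (3441, -79143) mod (ℚ^×)²; places V = {2, 3, 11, 23, 31, 37, ∞}.
(a,b)_11: α=2, u≡1; β=2, v≡6 (mod 11); (1|11)=+1, (6|11)=-1; sign (−1)^0·+1^2·-1^2 = +1.
(a,b)_31: α=1, u≡5; β=1, v≡16 (mod 31); (5|31)=+1, (16|31)=+1; sign (−1)^1·+1^1·+1^1 = -1.
(a,b)_23: α=2, u≡5; β=1, v≡2 (mod 23); (5|23)=-1, (2|23)=+1; sign (−1)^0·-1^1·+1^2 = -1.
(a,b)_2: α=-2, β=-2; u≡1, v≡1 (mod 8); ε(u)ε(v)=0·0, αω(v)=-2·0, βω(u)=-2·0; sum ≡ 0  ⇒  +1.
(a,b)_∞: sgn(3441)=+, sgn(-79143)=−, so +1.
(a,b)_37: α=1, u≡22; β=1, v≡36 (mod 37); (22|37)=-1, (36|37)=+1; sign (−1)^0·-1^1·+1^1 = -1.
(a,b)_3: α=3, u≡1; β=1, v≡1 (mod 3); (1|3)=+1, (1|3)=+1; sign (−1)^1·+1^1·+1^3 = -1.
(3441, -79143 / ℚ) ramifies at {3, 23, 31, 37}: a division algebra.

[3, 23, 31, 37]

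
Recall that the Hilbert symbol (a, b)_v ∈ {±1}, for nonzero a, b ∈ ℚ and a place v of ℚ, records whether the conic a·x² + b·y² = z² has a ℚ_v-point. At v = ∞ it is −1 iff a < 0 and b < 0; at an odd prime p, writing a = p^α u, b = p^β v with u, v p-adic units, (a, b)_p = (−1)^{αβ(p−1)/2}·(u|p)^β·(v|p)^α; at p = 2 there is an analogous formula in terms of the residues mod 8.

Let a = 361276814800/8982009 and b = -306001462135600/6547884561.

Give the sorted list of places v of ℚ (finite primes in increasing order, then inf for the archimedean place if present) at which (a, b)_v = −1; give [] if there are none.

[7, 23]

(a, b) ≡ (20677, -144739) mod (ℚ^×)²; places V = {2, 3, 5, 7, 11, 19, 23, 29, 31, 37, ∞}.
(a,b)_5: α=2, u≡3; β=2, v≡1 (mod 5); (3|5)=-1, (1|5)=+1; sign (−1)^0·-1^2·+1^2 = +1.
(a,b)_29: α=1, u≡12; β=1, v≡11 (mod 29); (12|29)=-1, (11|29)=-1; sign (−1)^0·-1^1·-1^1 = +1.
(a,b)_2: α=4, β=4; u≡5, v≡5 (mod 8); ε(u)ε(v)=0·0, αω(v)=4·1, βω(u)=4·1; sum ≡ 0  ⇒  +1.
(a,b)_7: α=0, u≡6; β=1, v≡2 (mod 7); (6|7)=-1, (2|7)=+1; sign (−1)^0·-1^1·+1^0 = -1.
(a,b)_∞: sgn(20677)=+, sgn(-144739)=−, so +1.
(a,b)_31: α=1, u≡4; β=1, v≡13 (mod 31); (4|31)=+1, (13|31)=-1; sign (−1)^1·+1^1·-1^1 = +1.
(a,b)_19: α=2, u≡9; β=2, v≡13 (mod 19); (9|19)=+1, (13|19)=-1; sign (−1)^0·+1^2·-1^2 = +1.
(a,b)_11: α=2, u≡8; β=4, v≡7 (mod 11); (8|11)=-1, (7|11)=-1; sign (−1)^0·-1^4·-1^2 = +1.
(a,b)_23: α=1, u≡1; β=1, v≡6 (mod 23); (1|23)=+1, (6|23)=+1; sign (−1)^1·+1^1·+1^1 = -1.
(a,b)_3: α=-8, u≡1; β=-14, v≡2 (mod 3); (1|3)=+1, (2|3)=-1; sign (−1)^0·+1^-14·-1^-8 = +1.
(a,b)_37: α=-2, u≡18; β=-2, v≡17 (mod 37); (18|37)=-1, (17|37)=-1; sign (−1)^0·-1^-2·-1^-2 = +1.
Ram(20677, -144739) = {7, 23}; no ℚ_7-point on the conic.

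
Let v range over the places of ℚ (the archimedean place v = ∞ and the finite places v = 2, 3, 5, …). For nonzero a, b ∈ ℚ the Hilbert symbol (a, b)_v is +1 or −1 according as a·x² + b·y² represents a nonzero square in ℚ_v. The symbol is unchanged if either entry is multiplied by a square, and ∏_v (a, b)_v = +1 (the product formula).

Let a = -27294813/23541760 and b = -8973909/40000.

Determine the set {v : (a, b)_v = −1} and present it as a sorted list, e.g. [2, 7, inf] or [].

[2, 17, 19, inf]

(a, b) ≡ (-2470, -2261) mod (ℚ^×)²; places V = {2, 3, 5, 7, 11, 13, 17, 19, 23, ∞}.
(a,b)_7: α=2, u≡4; β=3, v≡5 (mod 7); (4|7)=+1, (5|7)=-1; sign (−1)^0·+1^3·-1^2 = +1.
(a,b)_5: α=-1, u≡1; β=-4, v≡4 (mod 5); (1|5)=+1, (4|5)=+1; sign (−1)^0·+1^-4·+1^-1 = +1.
(a,b)_3: α=4, u≡2; β=4, v≡1 (mod 3); (2|3)=-1, (1|3)=+1; sign (−1)^0·-1^4·+1^4 = +1.
(a,b)_11: α=-2, u≡5; β=0, v≡3 (mod 11); (5|11)=+1, (3|11)=+1; sign (−1)^0·+1^0·+1^-2 = +1.
(a,b)_19: α=-1, u≡3; β=1, v≡2 (mod 19); (3|19)=-1, (2|19)=-1; sign (−1)^1·-1^1·-1^-1 = -1.
(a,b)_∞: sgn(-2470)=−, sgn(-2261)=−, so -1.
(a,b)_23: α=2, u≡20; β=0, v≡8 (mod 23); (20|23)=-1, (8|23)=+1; sign (−1)^0·-1^0·+1^2 = +1.
(a,b)_13: α=1, u≡2; β=0, v≡9 (mod 13); (2|13)=-1, (9|13)=+1; sign (−1)^0·-1^0·+1^1 = +1.
(a,b)_2: α=-11, β=-6; u≡5, v≡3 (mod 8); ε(u)ε(v)=0·1, αω(v)=-11·1, βω(u)=-6·1; sum ≡ 1  ⇒  -1.
(a,b)_17: α=0, u≡14; β=1, v≡10 (mod 17); (14|17)=-1, (10|17)=-1; sign (−1)^0·-1^1·-1^0 = -1.
Ram(-2470, -2261) = {2, 17, 19, ∞}; no ℚ_2-point on the conic.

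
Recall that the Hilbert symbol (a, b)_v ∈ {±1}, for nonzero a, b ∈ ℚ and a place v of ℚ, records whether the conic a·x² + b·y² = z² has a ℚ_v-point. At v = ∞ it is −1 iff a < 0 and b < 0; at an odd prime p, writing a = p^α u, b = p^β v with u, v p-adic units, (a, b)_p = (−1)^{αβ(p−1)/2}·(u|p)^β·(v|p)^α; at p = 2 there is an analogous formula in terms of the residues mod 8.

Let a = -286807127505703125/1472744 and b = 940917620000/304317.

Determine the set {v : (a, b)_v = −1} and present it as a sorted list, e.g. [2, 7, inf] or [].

Mod squares: a ≡ -7410, b ≡ 26. Check v ∈ {∞, 2, 3, 5, 7, 13, 17, 19, 37}.
v=37: a=37^2·(≡28), b=37^0·(≡28) mod 37; (28|37)=+1, (28|37)=+1; (−1)^{2·0·18}·(+1)^0·(+1)^2 = +1.
v=17: a=17^-2·(≡4), b=17^-2·(≡15) mod 17; (4|17)=+1, (15|17)=+1; (−1)^{-2·-2·8}·(+1)^-2·(+1)^-2 = +1.
v=19: a=19^7·(≡16), b=19^6·(≡17) mod 19; (16|19)=+1, (17|19)=+1; (−1)^{7·6·9}·(+1)^6·(+1)^7 = +1.
v=5: a=5^7·(≡3), b=5^4·(≡1) mod 5; (3|5)=-1, (1|5)=+1; (−1)^{7·4·2}·(-1)^4·(+1)^7 = +1.
v=7: a=7^-2·(≡3), b=7^0·(≡6) mod 7; (3|7)=-1, (6|7)=-1; (−1)^{-2·0·3}·(-1)^0·(-1)^-2 = +1.
v=2: v_2(a)=-3, v_2(b)=5; units ≡ 7, 5 (mod 8); ε·ε+αω+βω = 1·0+-3·1+5·0 ≡ 1  ⇒  (a,b)_2 = -1.
v=13: a=13^-1·(≡5), b=13^-1·(≡8) mod 13; (5|13)=-1, (8|13)=-1; (−1)^{-1·-1·6}·(-1)^-1·(-1)^-1 = +1.
v=3: a=3^1·(≡2), b=3^-4·(≡2) mod 3; (2|3)=-1, (2|3)=-1; (−1)^{1·-4·1}·(-1)^-4·(-1)^1 = -1.
v=∞: -7410 < 0 and 26 > 0  ⇒  (a,b)_∞ = +1.
|Ram(-7410, 26)| = 2, even; anisotropic at {2, 3}.

[2, 3]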